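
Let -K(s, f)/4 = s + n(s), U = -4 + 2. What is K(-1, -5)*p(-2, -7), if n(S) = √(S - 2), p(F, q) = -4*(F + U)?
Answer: 64 - 64*I*√3 ≈ 64.0 - 110.85*I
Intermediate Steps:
U = -2
p(F, q) = 8 - 4*F (p(F, q) = -4*(F - 2) = -4*(-2 + F) = 8 - 4*F)
n(S) = √(-2 + S)
K(s, f) = -4*s - 4*√(-2 + s) (K(s, f) = -4*(s + √(-2 + s)) = -4*s - 4*√(-2 + s))
K(-1, -5)*p(-2, -7) = (-4*(-1) - 4*√(-2 - 1))*(8 - 4*(-2)) = (4 - 4*I*√3)*(8 + 8) = (4 - 4*I*√3)*16 = 64 - 64*I*√3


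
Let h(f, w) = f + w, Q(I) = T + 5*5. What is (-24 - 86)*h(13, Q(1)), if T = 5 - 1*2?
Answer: -4510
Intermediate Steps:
T = 3 (T = 5 - 2 = 3)
Q(I) = 28 (Q(I) = 3 + 5*5 = 3 + 25 = 28)
(-24 - 86)*h(13, Q(1)) = (-24 - 86)*(13 + 28) = -110*41 = -4510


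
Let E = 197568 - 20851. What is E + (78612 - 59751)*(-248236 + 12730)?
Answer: -4441701949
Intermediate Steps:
E = 176717
E + (78612 - 59751)*(-248236 + 12730) = 176717 + (78612 - 59751)*(-248236 + 12730) = 176717 + 18861*(-235506) = 176717 - 4441878666 = -4441701949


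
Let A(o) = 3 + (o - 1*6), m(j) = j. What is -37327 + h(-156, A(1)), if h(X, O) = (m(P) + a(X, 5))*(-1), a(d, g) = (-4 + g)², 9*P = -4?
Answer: -335948/9 ≈ -37328.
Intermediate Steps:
P = -4/9 (P = (⅑)*(-4) = -4/9 ≈ -0.44444)
A(o) = -3 + o (A(o) = 3 + (o - 6) = 3 + (-6 + o) = -3 + o)
h(X, O) = -5/9 (h(X, O) = (-4/9 + (-4 + 5)²)*(-1) = (-4/9 + 1²)*(-1) = (-4/9 + 1)*(-1) = (5/9)*(-1) = -5/9)
-37327 + h(-156, A(1)) = -37327 - 5/9 = -335948/9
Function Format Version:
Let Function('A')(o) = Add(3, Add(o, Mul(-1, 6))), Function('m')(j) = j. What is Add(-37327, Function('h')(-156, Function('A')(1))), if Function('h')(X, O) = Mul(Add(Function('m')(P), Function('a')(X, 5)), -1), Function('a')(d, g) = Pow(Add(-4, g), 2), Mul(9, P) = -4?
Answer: Rational(-335948, 9) ≈ -37328.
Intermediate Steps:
P = Rational(-4, 9) (P = Mul(Rational(1, 9), -4) = Rational(-4, 9) ≈ -0.44444)
Function('A')(o) = Add(-3, o) (Function('A')(o) = Add(3, Add(o, -6)) = Add(3, Add(-6, o)) = Add(-3, o))
Function('h')(X, O) = Rational(-5, 9) (Function('h')(X, O) = Mul(Add(Rational(-4, 9), Pow(Add(-4, 5), 2)), -1) = Mul(Add(Rational(-4, 9), Pow(1, 2)), -1) = Mul(Add(Rational(-4, 9), 1), -1) = Mul(Rational(5, 9), -1) = Rational(-5, 9))
Add(-37327, Function('h')(-156, Function('A')(1))) = Add(-37327, Rational(-5, 9)) = Rational(-335948, 9)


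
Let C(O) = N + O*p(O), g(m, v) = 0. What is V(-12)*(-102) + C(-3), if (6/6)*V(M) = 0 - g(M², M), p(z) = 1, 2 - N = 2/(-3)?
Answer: -⅓ ≈ -0.33333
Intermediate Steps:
N = 8/3 (N = 2 - 2/(-3) = 2 - 2*(-1)/3 = 2 - 1*(-⅔) = 2 + ⅔ = 8/3 ≈ 2.6667)
C(O) = 8/3 + O (C(O) = 8/3 + O*1 = 8/3 + O)
V(M) = 0 (V(M) = 0 - 1*0 = 0 + 0 = 0)
V(-12)*(-102) + C(-3) = 0*(-102) + (8/3 - 3) = 0 - ⅓ = -⅓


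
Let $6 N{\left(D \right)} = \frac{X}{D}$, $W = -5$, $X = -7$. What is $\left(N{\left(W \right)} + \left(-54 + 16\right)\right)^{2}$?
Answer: $\frac{1283689}{900} \approx 1426.3$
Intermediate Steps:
$N{\left(D \right)} = - \frac{7}{6 D}$ ($N{\left(D \right)} = \frac{\left(-7\right) \frac{1}{D}}{6} = - \frac{7}{6 D}$)
$\left(N{\left(W \right)} + \left(-54 + 16\right)\right)^{2} = \left(- \frac{7}{6 \left(-5\right)} + \left(-54 + 16\right)\right)^{2} = \left(\left(- \frac{7}{6}\right) \left(- \frac{1}{5}\right) - 38\right)^{2} = \left(\frac{7}{30} - 38\right)^{2} = \left(- \frac{1133}{30}\right)^{2} = \frac{1283689}{900}$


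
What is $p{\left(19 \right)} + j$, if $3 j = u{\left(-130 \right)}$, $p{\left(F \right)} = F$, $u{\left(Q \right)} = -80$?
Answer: $- \frac{23}{3} \approx -7.6667$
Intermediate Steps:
$j = - \frac{80}{3}$ ($j = \frac{1}{3} \left(-80\right) = - \frac{80}{3} \approx -26.667$)
$p{\left(19 \right)} + j = 19 - \frac{80}{3} = - \frac{23}{3}$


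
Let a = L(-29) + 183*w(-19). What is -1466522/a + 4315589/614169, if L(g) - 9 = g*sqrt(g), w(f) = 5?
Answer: (-896704745982*I + 125152081*sqrt(29))/(614169*(29*sqrt(29) + 924*I)) ≈ -1536.0 - 260.8*I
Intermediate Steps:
L(g) = 9 + g**(3/2) (L(g) = 9 + g*sqrt(g) = 9 + g**(3/2))
a = 924 - 29*I*sqrt(29) (a = (9 + (-29)**(3/2)) + 183*5 = (9 - 29*I*sqrt(29)) + 915 = 924 - 29*I*sqrt(29) ≈ 924.0 - 156.17*I)
-1466522/a + 4315589/614169 = -1466522/(924 - 29*I*sqrt(29)) + 4315589/614169 = 4315589/614169 - 1466522/(924 - 29*I*sqrt(29))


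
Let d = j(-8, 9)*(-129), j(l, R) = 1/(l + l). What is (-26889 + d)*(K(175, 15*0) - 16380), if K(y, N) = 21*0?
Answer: 1761239025/4 ≈ 4.4031e+8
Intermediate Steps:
j(l, R) = 1/(2*l)
K(y, N) = 0
d = 129/16 (d = ((½)/(-8))*(-129) = ((½)*(-⅛))*(-129) = -1/16*(-129) = 129/16 ≈ 8.0625)
(-26889 + d)*(K(175, 15*0) - 16380) = (-26889 + 129/16)*(0 - 16380) = -430095/16*(-16380) = 1761239025/4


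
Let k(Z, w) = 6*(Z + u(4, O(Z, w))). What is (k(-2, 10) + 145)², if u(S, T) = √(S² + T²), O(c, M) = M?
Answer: 21865 + 3192*√29 ≈ 39054.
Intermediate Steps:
k(Z, w) = 6*Z + 6*√(16 + w²) (k(Z, w) = 6*(Z + √(4² + w²)) = 6*(Z + √(16 + w²)) = 6*Z + 6*√(16 + w²))
(k(-2, 10) + 145)² = ((6*(-2) + 6*√(16 + 10²)) + 145)² = ((-12 + 6*√(16 + 100)) + 145)² = ((-12 + 6*√116) + 145)² = ((-12 + 6*(2*√29)) + 145)² = ((-12 + 12*√29) + 145)² = (133 + 12*√29)²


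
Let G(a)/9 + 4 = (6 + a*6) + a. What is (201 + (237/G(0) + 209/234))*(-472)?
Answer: -11876464/117 ≈ -1.0151e+5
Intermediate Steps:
G(a) = 18 + 63*a (G(a) = -36 + 9*((6 + a*6) + a) = -36 + 9*((6 + 6*a) + a) = -36 + 9*(6 + 7*a) = -36 + (54 + 63*a) = 18 + 63*a)
(201 + (237/G(0) + 209/234))*(-472) = (201 + (237/(18 + 63*0) + 209/234))*(-472) = (201 + (237/(18 + 0) + 209*(1/234)))*(-472) = (201 + (237/18 + 209/234))*(-472) = (201 + (237*(1/18) + 209/234))*(-472) = (201 + (79/6 + 209/234))*(-472) = (201 + 1645/117)*(-472) = (25162/117)*(-472) = -11876464/117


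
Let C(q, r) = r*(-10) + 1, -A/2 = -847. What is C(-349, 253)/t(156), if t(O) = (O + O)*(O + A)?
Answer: -843/192400 ≈ -0.0043815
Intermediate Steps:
A = 1694 (A = -2*(-847) = 1694)
C(q, r) = 1 - 10*r (C(q, r) = -10*r + 1 = 1 - 10*r)
t(O) = 2*O*(1694 + O) (t(O) = (O + O)*(O + 1694) = (2*O)*(1694 + O) = 2*O*(1694 + O))
C(-349, 253)/t(156) = (1 - 10*253)/((2*156*(1694 + 156))) = (1 - 2530)/((2*156*1850)) = -2529/577200 = -2529*1/577200 = -843/192400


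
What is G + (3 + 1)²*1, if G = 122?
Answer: 138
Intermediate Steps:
G + (3 + 1)²*1 = 122 + (3 + 1)²*1 = 122 + 4²*1 = 122 + 16*1 = 122 + 16 = 138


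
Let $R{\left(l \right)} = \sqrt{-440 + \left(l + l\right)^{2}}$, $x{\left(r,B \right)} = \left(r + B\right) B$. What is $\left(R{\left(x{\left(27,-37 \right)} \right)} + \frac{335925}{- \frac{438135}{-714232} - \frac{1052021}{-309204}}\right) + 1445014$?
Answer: $\frac{338928039933600542}{221715039353} + 2 \sqrt{136790} \approx 1.5294 \cdot 10^{6}$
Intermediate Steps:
$x{\left(r,B \right)} = B \left(B + r\right)$ ($x{\left(r,B \right)} = \left(B + r\right) B = B \left(B + r\right)$)
$R{\left(l \right)} = \sqrt{-440 + 4 l^{2}}$ ($R{\left(l \right)} = \sqrt{-440 + \left(2 l\right)^{2}} = \sqrt{-440 + 4 l^{2}}$)
$\left(R{\left(x{\left(27,-37 \right)} \right)} + \frac{335925}{- \frac{438135}{-714232} - \frac{1052021}{-309204}}\right) + 1445014 = \left(2 \sqrt{-110 + \left(- 37 \left(-37 + 27\right)\right)^{2}} + \frac{335925}{- \frac{438135}{-714232} - \frac{1052021}{-309204}}\right) + 1445014 = \left(2 \sqrt{-110 + \left(\left(-37\right) \left(-10\right)\right)^{2}} + \frac{335925}{\left(-438135\right) \left(- \frac{1}{714232}\right) - - \frac{1052021}{309204}}\right) + 1445014 = \left(2 \sqrt{-110 + 370^{2}} + \frac{335925}{\frac{438135}{714232} + \frac{1052021}{309204}}\right) + 1445014 = \left(2 \sqrt{-110 + 136900} + \frac{335925}{\frac{221715039353}{55210847832}}\right) + 1445014 = \left(2 \sqrt{136790} + 335925 \cdot \frac{55210847832}{221715039353}\right) + 1445014 = \left(2 \sqrt{136790} + \frac{18546704057964600}{221715039353}\right) + 1445014 = \left(\frac{18546704057964600}{221715039353} + 2 \sqrt{136790}\right) + 1445014 = \frac{338928039933600542}{221715039353} + 2 \sqrt{136790}$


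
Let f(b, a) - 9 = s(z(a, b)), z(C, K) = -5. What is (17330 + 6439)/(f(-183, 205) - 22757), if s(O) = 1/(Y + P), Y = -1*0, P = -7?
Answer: -18487/17693 ≈ -1.0449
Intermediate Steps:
Y = 0
s(O) = -1/7 (s(O) = 1/(0 - 7) = 1/(-7) = -1/7)
f(b, a) = 62/7 (f(b, a) = 9 - 1/7 = 62/7)
(17330 + 6439)/(f(-183, 205) - 22757) = (17330 + 6439)/(62/7 - 22757) = 23769/(-159237/7) = 23769*(-7/159237) = -18487/17693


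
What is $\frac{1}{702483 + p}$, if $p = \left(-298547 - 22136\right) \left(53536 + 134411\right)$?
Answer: $- \frac{1}{60270705318} \approx -1.6592 \cdot 10^{-11}$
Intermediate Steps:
$p = -60271407801$ ($p = \left(-320683\right) 187947 = -60271407801$)
$\frac{1}{702483 + p} = \frac{1}{702483 - 60271407801} = \frac{1}{-60270705318} = - \frac{1}{60270705318}$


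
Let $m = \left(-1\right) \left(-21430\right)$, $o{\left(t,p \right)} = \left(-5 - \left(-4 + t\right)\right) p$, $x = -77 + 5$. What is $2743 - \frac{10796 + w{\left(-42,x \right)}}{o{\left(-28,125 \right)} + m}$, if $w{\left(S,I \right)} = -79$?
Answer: $\frac{68029398}{24805} \approx 2742.6$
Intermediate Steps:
$x = -72$
$o{\left(t,p \right)} = p \left(-1 - t\right)$ ($o{\left(t,p \right)} = \left(-1 - t\right) p = p \left(-1 - t\right)$)
$m = 21430$
$2743 - \frac{10796 + w{\left(-42,x \right)}}{o{\left(-28,125 \right)} + m} = 2743 - \frac{10796 - 79}{\left(-1\right) 125 \left(1 - 28\right) + 21430} = 2743 - \frac{10717}{\left(-1\right) 125 \left(-27\right) + 21430} = 2743 - \frac{10717}{3375 + 21430} = 2743 - \frac{10717}{24805} = \frac{68029398}{24805}$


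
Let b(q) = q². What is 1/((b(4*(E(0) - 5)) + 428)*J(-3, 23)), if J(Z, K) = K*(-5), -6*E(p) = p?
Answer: -1/95220 ≈ -1.0502e-5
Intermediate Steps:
E(p) = -p/6
J(Z, K) = -5*K
1/((b(4*(E(0) - 5)) + 428)*J(-3, 23)) = 1/(((4*(-⅙*0 - 5))² + 428)*(-5*23)) = 1/(((4*(0 - 5))² + 428)*(-115)) = 1/(((4*(-5))² + 428)*(-115)) = 1/(((-20)² + 428)*(-115)) = 1/((400 + 428)*(-115)) = 1/(828*(-115)) = 1/(-95220) = -1/95220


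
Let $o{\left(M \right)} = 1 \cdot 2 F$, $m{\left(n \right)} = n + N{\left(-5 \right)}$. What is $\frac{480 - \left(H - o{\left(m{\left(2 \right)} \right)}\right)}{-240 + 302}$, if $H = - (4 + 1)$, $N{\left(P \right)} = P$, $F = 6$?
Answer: $\frac{497}{62} \approx 8.0161$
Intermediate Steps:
$H = -5$ ($H = \left(-1\right) 5 = -5$)
$m{\left(n \right)} = -5 + n$ ($m{\left(n \right)} = n - 5 = -5 + n$)
$o{\left(M \right)} = 12$ ($o{\left(M \right)} = 1 \cdot 2 \cdot 6 = 2 \cdot 6 = 12$)
$\frac{480 - \left(H - o{\left(m{\left(2 \right)} \right)}\right)}{-240 + 302} = \frac{480 + \left(12 - -5\right)}{-240 + 302} = \frac{480 + \left(12 + 5\right)}{62} = \left(480 + 17\right) \frac{1}{62} = 497 \cdot \frac{1}{62} = \frac{497}{62}$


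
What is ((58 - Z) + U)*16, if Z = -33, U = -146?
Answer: -880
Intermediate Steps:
((58 - Z) + U)*16 = ((58 - 1*(-33)) - 146)*16 = ((58 + 33) - 146)*16 = (91 - 146)*16 = -55*16 = -880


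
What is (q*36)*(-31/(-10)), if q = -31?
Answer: -17298/5 ≈ -3459.6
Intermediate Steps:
(q*36)*(-31/(-10)) = (-31*36)*(-31/(-10)) = -(-34596)*(-1)/10 = -1116*31/10 = -17298/5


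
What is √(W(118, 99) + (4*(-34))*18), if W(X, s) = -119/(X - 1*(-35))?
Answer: I*√22039/3 ≈ 49.485*I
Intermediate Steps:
W(X, s) = -119/(35 + X) (W(X, s) = -119/(X + 35) = -119/(35 + X))
√(W(118, 99) + (4*(-34))*18) = √(-119/(35 + 118) + (4*(-34))*18) = √(-119/153 - 136*18) = √(-119*1/153 - 2448) = √(-7/9 - 2448) = √(-22039/9) = I*√22039/3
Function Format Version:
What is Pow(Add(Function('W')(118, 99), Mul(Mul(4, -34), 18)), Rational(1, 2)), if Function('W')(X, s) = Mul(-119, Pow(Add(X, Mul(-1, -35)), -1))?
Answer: Mul(Rational(1, 3), I, Pow(22039, Rational(1, 2))) ≈ Mul(49.485, I)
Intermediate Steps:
Function('W')(X, s) = Mul(-119, Pow(Add(35, X), -1)) (Function('W')(X, s) = Mul(-119, Pow(Add(X, 35), -1)) = Mul(-119, Pow(Add(35, X), -1)))
Pow(Add(Function('W')(118, 99), Mul(Mul(4, -34), 18)), Rational(1, 2)) = Pow(Add(Mul(-119, Pow(Add(35, 118), -1)), Mul(Mul(4, -34), 18)), Rational(1, 2)) = Pow(Add(Mul(-119, Pow(153, -1)), Mul(-136, 18)), Rational(1, 2)) = Pow(Add(Mul(-119, Rational(1, 153)), -2448), Rational(1, 2)) = Pow(Add(Rational(-7, 9), -2448), Rational(1, 2)) = Pow(Rational(-22039, 9), Rational(1, 2)) = Mul(Rational(1, 3), I, Pow(22039, Rational(1, 2)))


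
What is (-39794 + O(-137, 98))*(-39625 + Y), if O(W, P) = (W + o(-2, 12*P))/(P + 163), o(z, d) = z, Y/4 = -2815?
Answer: 528510590105/261 ≈ 2.0249e+9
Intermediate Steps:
Y = -11260 (Y = 4*(-2815) = -11260)
O(W, P) = (-2 + W)/(163 + P) (O(W, P) = (W - 2)/(P + 163) = (-2 + W)/(163 + P))
(-39794 + O(-137, 98))*(-39625 + Y) = (-39794 + (-2 - 137)/(163 + 98))*(-39625 - 11260) = (-39794 - 139/261)*(-50885) = -10386373/261*(-50885) = 528510590105/261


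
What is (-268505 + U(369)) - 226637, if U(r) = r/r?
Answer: -495141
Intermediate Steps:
U(r) = 1
(-268505 + U(369)) - 226637 = (-268505 + 1) - 226637 = -268504 - 226637 = -495141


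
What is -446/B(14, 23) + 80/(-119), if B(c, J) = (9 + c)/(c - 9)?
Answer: -267210/2737 ≈ -97.629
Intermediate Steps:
B(c, J) = (9 + c)/(-9 + c)
-446/B(14, 23) + 80/(-119) = -446*(-9 + 14)/(9 + 14) + 80/(-119) = -446/(23/5) + 80*(-1/119) = -446/((1/5)*23) - 80/119 = -446/23/5 - 80/119 = -446*5/23 - 80/119 = -2230/23 - 80/119 = -267210/2737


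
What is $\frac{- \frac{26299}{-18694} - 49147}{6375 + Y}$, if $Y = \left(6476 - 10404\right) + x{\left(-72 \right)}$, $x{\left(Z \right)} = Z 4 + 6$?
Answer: $- \frac{70671363}{3113270} \approx -22.7$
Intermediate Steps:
$x{\left(Z \right)} = 6 + 4 Z$ ($x{\left(Z \right)} = 4 Z + 6 = 6 + 4 Z$)
$Y = -4210$ ($Y = \left(6476 - 10404\right) + \left(6 + 4 \left(-72\right)\right) = \left(6476 - 10404\right) + \left(6 - 288\right) = -3928 - 282 = -4210$)
$\frac{- \frac{26299}{-18694} - 49147}{6375 + Y} = \frac{- \frac{26299}{-18694} - 49147}{6375 - 4210} = \frac{\left(-26299\right) \left(- \frac{1}{18694}\right) - 49147}{2165} = \left(\frac{2023}{1438} - 49147\right) \frac{1}{2165} = \left(- \frac{70671363}{1438}\right) \frac{1}{2165} = - \frac{70671363}{3113270}$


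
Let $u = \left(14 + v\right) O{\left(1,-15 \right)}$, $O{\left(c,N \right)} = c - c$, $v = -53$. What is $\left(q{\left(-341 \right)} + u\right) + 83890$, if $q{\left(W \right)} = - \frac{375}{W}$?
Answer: $\frac{28606865}{341} \approx 83891.0$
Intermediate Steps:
$O{\left(c,N \right)} = 0$
$u = 0$ ($u = \left(14 - 53\right) 0 = \left(-39\right) 0 = 0$)
$\left(q{\left(-341 \right)} + u\right) + 83890 = \left(- \frac{375}{-341} + 0\right) + 83890 = \left(\left(-375\right) \left(- \frac{1}{341}\right) + 0\right) + 83890 = \left(\frac{375}{341} + 0\right) + 83890 = \frac{375}{341} + 83890 = \frac{28606865}{341}$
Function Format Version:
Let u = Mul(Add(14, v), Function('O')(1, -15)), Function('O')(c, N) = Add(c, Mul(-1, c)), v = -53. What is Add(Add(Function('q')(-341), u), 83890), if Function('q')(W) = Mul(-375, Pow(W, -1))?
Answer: Rational(28606865, 341) ≈ 83891.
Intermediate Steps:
Function('O')(c, N) = 0
u = 0 (u = Mul(Add(14, -53), 0) = Mul(-39, 0) = 0)
Add(Add(Function('q')(-341), u), 83890) = Add(Add(Mul(-375, Pow(-341, -1)), 0), 83890) = Add(Add(Mul(-375, Rational(-1, 341)), 0), 83890) = Add(Add(Rational(375, 341), 0), 83890) = Add(Rational(375, 341), 83890) = Rational(28606865, 341)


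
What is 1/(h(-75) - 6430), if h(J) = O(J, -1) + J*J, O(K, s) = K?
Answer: -1/880 ≈ -0.0011364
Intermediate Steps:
h(J) = J + J² (h(J) = J + J*J = J + J²)
1/(h(-75) - 6430) = 1/(-75*(1 - 75) - 6430) = 1/(-75*(-74) - 6430) = 1/(5550 - 6430) = 1/(-880) = -1/880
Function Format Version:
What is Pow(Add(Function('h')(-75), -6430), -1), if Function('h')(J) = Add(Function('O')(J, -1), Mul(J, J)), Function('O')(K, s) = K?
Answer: Rational(-1, 880) ≈ -0.0011364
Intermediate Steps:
Function('h')(J) = Add(J, Pow(J, 2)) (Function('h')(J) = Add(J, Mul(J, J)) = Add(J, Pow(J, 2)))
Pow(Add(Function('h')(-75), -6430), -1) = Pow(Add(Mul(-75, Add(1, -75)), -6430), -1) = Pow(Add(Mul(-75, -74), -6430), -1) = Pow(Add(5550, -6430), -1) = Pow(-880, -1) = Rational(-1, 880)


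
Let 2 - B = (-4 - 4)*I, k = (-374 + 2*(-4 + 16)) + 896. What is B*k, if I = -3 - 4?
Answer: -29484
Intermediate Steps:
k = 546 (k = (-374 + 2*12) + 896 = (-374 + 24) + 896 = -350 + 896 = 546)
I = -7
B = -54 (B = 2 - (-4 - 4)*(-7) = 2 - (-8)*(-7) = 2 - 1*56 = 2 - 56 = -54)
B*k = -54*546 = -29484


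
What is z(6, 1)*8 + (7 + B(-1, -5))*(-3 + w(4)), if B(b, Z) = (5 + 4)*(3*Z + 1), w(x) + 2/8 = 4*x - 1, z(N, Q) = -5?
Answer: -5753/4 ≈ -1438.3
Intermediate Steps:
w(x) = -5/4 + 4*x (w(x) = -1/4 + (4*x - 1) = -1/4 + (-1 + 4*x) = -5/4 + 4*x)
B(b, Z) = 9 + 27*Z (B(b, Z) = 9*(1 + 3*Z) = 9 + 27*Z)
z(6, 1)*8 + (7 + B(-1, -5))*(-3 + w(4)) = -5*8 + (7 + (9 + 27*(-5)))*(-3 + (-5/4 + 4*4)) = -40 + (7 + (9 - 135))*(-3 + (-5/4 + 16)) = -40 + (7 - 126)*(-3 + 59/4) = -40 - 119*47/4 = -40 - 5593/4 = -5753/4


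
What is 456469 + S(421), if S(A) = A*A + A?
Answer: 634131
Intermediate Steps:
S(A) = A + A² (S(A) = A² + A = A + A²)
456469 + S(421) = 456469 + 421*(1 + 421) = 456469 + 421*422 = 456469 + 177662 = 634131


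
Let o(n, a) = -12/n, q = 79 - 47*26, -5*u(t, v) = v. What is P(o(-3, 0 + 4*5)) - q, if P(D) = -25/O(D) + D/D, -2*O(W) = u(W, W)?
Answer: 2163/2 ≈ 1081.5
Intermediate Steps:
u(t, v) = -v/5
O(W) = W/10 (O(W) = -(-1)*W/10 = W/10)
q = -1143 (q = 79 - 1222 = -1143)
P(D) = 1 - 250/D (P(D) = -25*10/D + D/D = -250/D + 1 = 1 - 250/D)
P(o(-3, 0 + 4*5)) - q = (-250 - 12/(-3))/((-12/(-3))) - 1*(-1143) = (-250 - 12*(-1/3))/((-12*(-1/3))) + 1143 = (-250 + 4)/4 + 1143 = (1/4)*(-246) + 1143 = -123/2 + 1143 = 2163/2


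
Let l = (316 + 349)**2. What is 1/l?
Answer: 1/442225 ≈ 2.2613e-6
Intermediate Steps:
l = 442225 (l = 665**2 = 442225)
1/l = 1/442225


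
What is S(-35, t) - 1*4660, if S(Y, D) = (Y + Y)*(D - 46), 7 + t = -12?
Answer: -110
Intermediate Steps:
t = -19 (t = -7 - 12 = -19)
S(Y, D) = 2*Y*(-46 + D) (S(Y, D) = (2*Y)*(-46 + D) = 2*Y*(-46 + D))
S(-35, t) - 1*4660 = 2*(-35)*(-46 - 19) - 1*4660 = 2*(-35)*(-65) - 4660 = 4550 - 4660 = -110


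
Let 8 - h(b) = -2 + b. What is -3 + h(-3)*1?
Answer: 10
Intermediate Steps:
h(b) = 10 - b (h(b) = 8 - (-2 + b) = 8 + (2 - b) = 10 - b)
-3 + h(-3)*1 = -3 + (10 - 1*(-3))*1 = -3 + (10 + 3)*1 = -3 + 13*1 = -3 + 13 = 10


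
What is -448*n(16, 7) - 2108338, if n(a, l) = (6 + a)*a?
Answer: -2266034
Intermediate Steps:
n(a, l) = a*(6 + a)
-448*n(16, 7) - 2108338 = -7168*(6 + 16) - 2108338 = -7168*22 - 2108338 = -448*352 - 2108338 = -157696 - 2108338 = -2266034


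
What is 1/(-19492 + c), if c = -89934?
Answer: -1/109426 ≈ -9.1386e-6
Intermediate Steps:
1/(-19492 + c) = 1/(-19492 - 89934) = 1/(-109426) = -1/109426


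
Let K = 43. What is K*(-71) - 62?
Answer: -3115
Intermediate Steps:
K*(-71) - 62 = 43*(-71) - 62 = -3053 - 62 = -3115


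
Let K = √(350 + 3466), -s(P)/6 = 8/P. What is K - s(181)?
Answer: 48/181 + 6*√106 ≈ 62.039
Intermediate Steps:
s(P) = -48/P
K = 6*√106 (K = √3816 = 6*√106 ≈ 61.774)
K - s(181) = 6*√106 - (-48)/181 = 6*√106 - 1*(-48/181) = 6*√106 + 48/181 = 48/181 + 6*√106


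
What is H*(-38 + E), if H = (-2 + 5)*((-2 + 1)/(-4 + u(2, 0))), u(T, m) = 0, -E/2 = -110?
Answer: 273/2 ≈ 136.50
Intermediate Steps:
E = 220 (E = -2*(-110) = 220)
H = ¾ (H = (-2 + 5)*((-2 + 1)/(-4 + 0)) = 3*(-1/(-4)) = 3*(-1*(-¼)) = 3*(¼) = ¾ ≈ 0.75000)
H*(-38 + E) = 3*(-38 + 220)/4 = (¾)*182 = 273/2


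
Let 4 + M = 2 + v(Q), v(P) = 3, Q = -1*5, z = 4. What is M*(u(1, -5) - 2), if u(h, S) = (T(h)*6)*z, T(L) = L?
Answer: 22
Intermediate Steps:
u(h, S) = 24*h (u(h, S) = (h*6)*4 = (6*h)*4 = 24*h)
Q = -5
M = 1 (M = -4 + (2 + 3) = -4 + 5 = 1)
M*(u(1, -5) - 2) = 1*(24*1 - 2) = 1*(24 - 2) = 1*22 = 22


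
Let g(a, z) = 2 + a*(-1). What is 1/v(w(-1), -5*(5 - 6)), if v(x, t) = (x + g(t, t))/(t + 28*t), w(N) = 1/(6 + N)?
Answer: -725/14 ≈ -51.786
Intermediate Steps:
g(a, z) = 2 - a
v(x, t) = (2 + x - t)/(29*t) (v(x, t) = (x + (2 - t))/(t + 28*t) = (2 + x - t)/((29*t)) = (2 + x - t)*(1/(29*t)) = (2 + x - t)/(29*t))
1/v(w(-1), -5*(5 - 6)) = 1/((2 + 1/(6 - 1) - (-5)*(5 - 6))/(29*((-5*(5 - 6))))) = 1/((2 + 1/5 - (-5)*(-1))/(29*((-5*(-1))))) = 1/((1/29)*(2 + ⅕ - 1*5)/5) = 1/((1/29)*(⅕)*(2 + ⅕ - 5)) = 1/((1/29)*(⅕)*(-14/5)) = 1/(-14/725) = -725/14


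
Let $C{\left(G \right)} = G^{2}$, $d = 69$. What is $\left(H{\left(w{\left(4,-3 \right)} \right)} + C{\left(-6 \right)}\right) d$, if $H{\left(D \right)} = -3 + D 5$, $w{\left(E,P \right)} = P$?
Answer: $1242$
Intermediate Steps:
$H{\left(D \right)} = -3 + 5 D$
$\left(H{\left(w{\left(4,-3 \right)} \right)} + C{\left(-6 \right)}\right) d = \left(\left(-3 + 5 \left(-3\right)\right) + \left(-6\right)^{2}\right) 69 = \left(\left(-3 - 15\right) + 36\right) 69 = \left(-18 + 36\right) 69 = 18 \cdot 69 = 1242$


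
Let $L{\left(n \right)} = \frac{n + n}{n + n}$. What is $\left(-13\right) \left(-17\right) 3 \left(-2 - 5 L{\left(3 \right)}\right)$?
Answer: $-4641$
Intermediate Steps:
$L{\left(n \right)} = 1$ ($L{\left(n \right)} = \frac{2 n}{2 n} = 2 n \frac{1}{2 n} = 1$)
$\left(-13\right) \left(-17\right) 3 \left(-2 - 5 L{\left(3 \right)}\right) = \left(-13\right) \left(-17\right) 3 \left(-2 - 5\right) = 221 \cdot 3 \left(-2 - 5\right) = 221 \cdot 3 \left(-7\right) = 221 \left(-21\right) = -4641$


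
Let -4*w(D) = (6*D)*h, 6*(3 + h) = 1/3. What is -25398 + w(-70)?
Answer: -154243/6 ≈ -25707.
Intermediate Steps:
h = -53/18 (h = -3 + (1/3)/6 = -3 + (1*(⅓))/6 = -3 + (⅙)*(⅓) = -3 + 1/18 = -53/18 ≈ -2.9444)
w(D) = 53*D/12 (w(D) = -6*D*(-53)/(4*18) = -(-53)*D/12 = 53*D/12)
-25398 + w(-70) = -25398 + (53/12)*(-70) = -25398 - 1855/6 = -154243/6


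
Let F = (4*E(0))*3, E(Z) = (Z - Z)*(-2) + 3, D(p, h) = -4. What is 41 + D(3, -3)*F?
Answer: -103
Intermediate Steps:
E(Z) = 3 (E(Z) = 0*(-2) + 3 = 0 + 3 = 3)
F = 36 (F = (4*3)*3 = 12*3 = 36)
41 + D(3, -3)*F = 41 - 4*36 = 41 - 144 = -103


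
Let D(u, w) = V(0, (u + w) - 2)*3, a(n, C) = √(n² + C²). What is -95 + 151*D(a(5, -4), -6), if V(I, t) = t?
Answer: -3719 + 453*√41 ≈ -818.38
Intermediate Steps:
a(n, C) = √(C² + n²)
D(u, w) = -6 + 3*u + 3*w (D(u, w) = ((u + w) - 2)*3 = (-2 + u + w)*3 = -6 + 3*u + 3*w)
-95 + 151*D(a(5, -4), -6) = -95 + 151*(-6 + 3*√((-4)² + 5²) + 3*(-6)) = -95 + 151*(-6 + 3*√(16 + 25) - 18) = -95 + 151*(-6 + 3*√41 - 18) = -95 + 151*(-24 + 3*√41) = -95 + (-3624 + 453*√41) = -3719 + 453*√41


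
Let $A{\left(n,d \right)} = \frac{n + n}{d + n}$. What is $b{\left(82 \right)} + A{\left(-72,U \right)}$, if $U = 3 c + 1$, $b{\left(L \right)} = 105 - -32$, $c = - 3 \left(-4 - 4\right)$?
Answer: $-7$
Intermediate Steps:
$c = 24$ ($c = \left(-3\right) \left(-8\right) = 24$)
$b{\left(L \right)} = 137$ ($b{\left(L \right)} = 105 + 32 = 137$)
$U = 73$ ($U = 3 \cdot 24 + 1 = 72 + 1 = 73$)
$A{\left(n,d \right)} = \frac{2 n}{d + n}$
$b{\left(82 \right)} + A{\left(-72,U \right)} = 137 + 2 \left(-72\right) \frac{1}{73 - 72} = 137 + 2 \left(-72\right) 1^{-1} = 137 + 2 \left(-72\right) 1 = 137 - 144 = -7$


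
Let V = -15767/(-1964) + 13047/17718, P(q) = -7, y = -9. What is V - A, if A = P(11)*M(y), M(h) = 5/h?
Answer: 254486801/52197228 ≈ 4.8755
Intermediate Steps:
A = 35/9 (A = -35/(-9) = -35*(-1)/9 = -7*(-5/9) = 35/9 ≈ 3.8889)
V = 50830669/5799692 (V = -15767*(-1/1964) + 13047*(1/17718) = 15767/1964 + 4349/5906 = 50830669/5799692 ≈ 8.7644)
V - A = 50830669/5799692 - 1*35/9 = 50830669/5799692 - 35/9 = 254486801/52197228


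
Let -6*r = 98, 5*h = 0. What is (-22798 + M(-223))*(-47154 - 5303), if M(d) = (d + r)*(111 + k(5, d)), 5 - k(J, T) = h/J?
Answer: 7956782674/3 ≈ 2.6523e+9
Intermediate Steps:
h = 0 (h = (⅕)*0 = 0)
k(J, T) = 5 (k(J, T) = 5 - 0/J = 5 - 1*0 = 5 + 0 = 5)
r = -49/3 (r = -⅙*98 = -49/3 ≈ -16.333)
M(d) = -5684/3 + 116*d (M(d) = (d - 49/3)*(111 + 5) = (-49/3 + d)*116 = -5684/3 + 116*d)
(-22798 + M(-223))*(-47154 - 5303) = (-22798 + (-5684/3 + 116*(-223)))*(-47154 - 5303) = (-22798 + (-5684/3 - 25868))*(-52457) = (-22798 - 83288/3)*(-52457) = -151682/3*(-52457) = 7956782674/3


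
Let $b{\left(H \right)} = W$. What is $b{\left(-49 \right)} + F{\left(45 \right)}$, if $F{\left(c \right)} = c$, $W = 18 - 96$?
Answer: $-33$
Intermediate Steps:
$W = -78$ ($W = 18 - 96 = -78$)
$b{\left(H \right)} = -78$
$b{\left(-49 \right)} + F{\left(45 \right)} = -78 + 45 = -33$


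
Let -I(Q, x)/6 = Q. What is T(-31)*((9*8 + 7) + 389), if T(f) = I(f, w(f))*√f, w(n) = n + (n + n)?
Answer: 87048*I*√31 ≈ 4.8466e+5*I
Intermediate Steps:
w(n) = 3*n (w(n) = n + 2*n = 3*n)
I(Q, x) = -6*Q
T(f) = -6*f^(3/2) (T(f) = (-6*f)*√f = -6*f^(3/2))
T(-31)*((9*8 + 7) + 389) = (-(-186)*I*√31)*((9*8 + 7) + 389) = (-(-186)*I*√31)*((72 + 7) + 389) = (186*I*√31)*(79 + 389) = (186*I*√31)*468 = 87048*I*√31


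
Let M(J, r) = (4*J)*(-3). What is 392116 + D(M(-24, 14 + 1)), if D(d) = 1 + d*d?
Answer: 475061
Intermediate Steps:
M(J, r) = -12*J
D(d) = 1 + d²
392116 + D(M(-24, 14 + 1)) = 392116 + (1 + (-12*(-24))²) = 392116 + (1 + 288²) = 392116 + (1 + 82944) = 392116 + 82945 = 475061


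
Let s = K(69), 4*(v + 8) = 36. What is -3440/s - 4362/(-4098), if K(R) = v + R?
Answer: -229863/4781 ≈ -48.078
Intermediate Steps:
v = 1 (v = -8 + (1/4)*36 = -8 + 9 = 1)
K(R) = 1 + R
s = 70 (s = 1 + 69 = 70)
-3440/s - 4362/(-4098) = -3440/70 - 4362/(-4098) = -3440*1/70 - 4362*(-1/4098) = -344/7 + 727/683 = -229863/4781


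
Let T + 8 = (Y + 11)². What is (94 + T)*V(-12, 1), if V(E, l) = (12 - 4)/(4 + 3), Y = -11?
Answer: 688/7 ≈ 98.286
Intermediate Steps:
V(E, l) = 8/7
T = -8 (T = -8 + (-11 + 11)² = -8 + 0² = -8 + 0 = -8)
(94 + T)*V(-12, 1) = (94 - 8)*(8/7) = 86*(8/7) = 688/7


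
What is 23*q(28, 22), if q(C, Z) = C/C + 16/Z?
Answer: 437/11 ≈ 39.727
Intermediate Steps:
q(C, Z) = 1 + 16/Z
23*q(28, 22) = 23*((16 + 22)/22) = 23*((1/22)*38) = 23*(19/11) = 437/11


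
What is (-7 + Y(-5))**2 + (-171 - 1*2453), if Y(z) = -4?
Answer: -2503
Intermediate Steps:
(-7 + Y(-5))**2 + (-171 - 1*2453) = (-7 - 4)**2 + (-171 - 1*2453) = (-11)**2 + (-171 - 2453) = 121 - 2624 = -2503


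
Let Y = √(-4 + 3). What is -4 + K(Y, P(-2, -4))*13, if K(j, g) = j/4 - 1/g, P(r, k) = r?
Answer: 5/2 + 13*I/4 ≈ 2.5 + 3.25*I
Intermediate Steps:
Y = I (Y = √(-1) = I ≈ 1.0*I)
K(j, g) = -1/g + j/4 (K(j, g) = j*(¼) - 1/g = j/4 - 1/g = -1/g + j/4)
-4 + K(Y, P(-2, -4))*13 = -4 + (-1/(-2) + I/4)*13 = -4 + (-1*(-½) + I/4)*13 = -4 + (½ + I/4)*13 = -4 + (13/2 + 13*I/4) = 5/2 + 13*I/4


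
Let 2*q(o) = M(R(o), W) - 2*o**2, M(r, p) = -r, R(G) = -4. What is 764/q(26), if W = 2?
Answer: -382/337 ≈ -1.1335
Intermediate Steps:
q(o) = 2 - o**2 (q(o) = (-1*(-4) - 2*o**2)/2 = (4 - 2*o**2)/2 = 2 - o**2)
764/q(26) = 764/(2 - 1*26**2) = 764/(2 - 1*676) = 764/(2 - 676) = 764/(-674) = 764*(-1/674) = -382/337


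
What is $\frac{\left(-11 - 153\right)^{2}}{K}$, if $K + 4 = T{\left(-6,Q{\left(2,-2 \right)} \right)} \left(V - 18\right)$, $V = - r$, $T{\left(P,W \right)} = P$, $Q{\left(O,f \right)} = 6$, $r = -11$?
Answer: $\frac{13448}{19} \approx 707.79$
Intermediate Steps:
$V = 11$ ($V = \left(-1\right) \left(-11\right) = 11$)
$K = 38$ ($K = -4 - 6 \left(11 - 18\right) = -4 - -42 = -4 + 42 = 38$)
$\frac{\left(-11 - 153\right)^{2}}{K} = \frac{\left(-11 - 153\right)^{2}}{38} = \left(-164\right)^{2} \cdot \frac{1}{38} = 26896 \cdot \frac{1}{38} = \frac{13448}{19}$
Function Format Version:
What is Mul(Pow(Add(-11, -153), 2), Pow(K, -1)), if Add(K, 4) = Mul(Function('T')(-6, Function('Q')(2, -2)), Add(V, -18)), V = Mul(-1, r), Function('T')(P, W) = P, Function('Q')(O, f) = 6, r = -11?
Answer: Rational(13448, 19) ≈ 707.79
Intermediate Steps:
V = 11 (V = Mul(-1, -11) = 11)
K = 38 (K = Add(-4, Mul(-6, Add(11, -18))) = Add(-4, Mul(-6, -7)) = Add(-4, 42) = 38)
Mul(Pow(Add(-11, -153), 2), Pow(K, -1)) = Mul(Pow(Add(-11, -153), 2), Pow(38, -1)) = Mul(Pow(-164, 2), Rational(1, 38)) = Mul(26896, Rational(1, 38)) = Rational(13448, 19)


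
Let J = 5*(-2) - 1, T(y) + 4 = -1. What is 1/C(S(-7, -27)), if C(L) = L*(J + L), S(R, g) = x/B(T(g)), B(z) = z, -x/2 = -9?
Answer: 25/1314 ≈ 0.019026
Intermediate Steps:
x = 18 (x = -2*(-9) = 18)
T(y) = -5 (T(y) = -4 - 1 = -5)
J = -11 (J = -10 - 1 = -11)
S(R, g) = -18/5 (S(R, g) = 18/(-5) = 18*(-⅕) = -18/5)
C(L) = L*(-11 + L)
1/C(S(-7, -27)) = 1/(-18*(-11 - 18/5)/5) = 1/(-18/5*(-73/5)) = 1/(1314/25) = 25/1314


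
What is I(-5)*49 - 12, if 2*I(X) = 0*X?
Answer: -12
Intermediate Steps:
I(X) = 0 (I(X) = (0*X)/2 = (½)*0 = 0)
I(-5)*49 - 12 = 0*49 - 12 = 0 - 12 = -12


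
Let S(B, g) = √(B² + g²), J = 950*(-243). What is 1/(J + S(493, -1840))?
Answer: -230850/53288093851 - √3628649/53288093851 ≈ -4.3679e-6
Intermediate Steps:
J = -230850
1/(J + S(493, -1840)) = 1/(-230850 + √(493² + (-1840)²)) = 1/(-230850 + √(243049 + 3385600)) = 1/(-230850 + √3628649)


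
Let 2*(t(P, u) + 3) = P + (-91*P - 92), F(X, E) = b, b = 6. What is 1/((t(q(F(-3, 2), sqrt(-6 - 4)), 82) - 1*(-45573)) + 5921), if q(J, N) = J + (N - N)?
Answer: 1/51175 ≈ 1.9541e-5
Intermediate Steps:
F(X, E) = 6
q(J, N) = J (q(J, N) = J + 0 = J)
t(P, u) = -49 - 45*P (t(P, u) = -3 + (P + (-91*P - 92))/2 = -3 + (P + (-92 - 91*P))/2 = -3 + (-92 - 90*P)/2 = -3 + (-46 - 45*P) = -49 - 45*P)
1/((t(q(F(-3, 2), sqrt(-6 - 4)), 82) - 1*(-45573)) + 5921) = 1/(((-49 - 45*6) - 1*(-45573)) + 5921) = 1/(((-49 - 270) + 45573) + 5921) = 1/((-319 + 45573) + 5921) = 1/(45254 + 5921) = 1/51175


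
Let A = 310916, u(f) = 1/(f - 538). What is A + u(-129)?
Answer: 207380971/667 ≈ 3.1092e+5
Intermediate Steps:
u(f) = 1/(-538 + f)
A + u(-129) = 310916 + 1/(-538 - 129) = 310916 + 1/(-667) = 310916 - 1/667 = 207380971/667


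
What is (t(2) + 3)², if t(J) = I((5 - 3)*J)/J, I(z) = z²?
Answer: 121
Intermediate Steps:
t(J) = 4*J (t(J) = ((5 - 3)*J)²/J = (2*J)²/J = (4*J²)/J = 4*J)
(t(2) + 3)² = (4*2 + 3)² = (8 + 3)² = 11² = 121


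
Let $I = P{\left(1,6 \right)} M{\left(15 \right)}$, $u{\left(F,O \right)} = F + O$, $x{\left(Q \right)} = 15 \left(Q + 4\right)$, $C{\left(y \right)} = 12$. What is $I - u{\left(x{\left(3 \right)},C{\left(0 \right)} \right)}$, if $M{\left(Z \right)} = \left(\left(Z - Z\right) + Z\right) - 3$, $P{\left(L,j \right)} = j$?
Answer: $-45$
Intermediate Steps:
$M{\left(Z \right)} = -3 + Z$ ($M{\left(Z \right)} = \left(0 + Z\right) - 3 = Z - 3 = -3 + Z$)
$x{\left(Q \right)} = 60 + 15 Q$ ($x{\left(Q \right)} = 15 \left(4 + Q\right) = 60 + 15 Q$)
$I = 72$ ($I = 6 \left(-3 + 15\right) = 6 \cdot 12 = 72$)
$I - u{\left(x{\left(3 \right)},C{\left(0 \right)} \right)} = 72 - \left(\left(60 + 15 \cdot 3\right) + 12\right) = 72 - \left(\left(60 + 45\right) + 12\right) = 72 - \left(105 + 12\right) = 72 - 117 = -45$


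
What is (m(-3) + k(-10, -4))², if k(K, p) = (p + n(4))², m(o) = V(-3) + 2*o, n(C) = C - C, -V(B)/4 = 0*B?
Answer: 100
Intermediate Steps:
V(B) = 0 (V(B) = -0*B = -4*0 = 0)
n(C) = 0
m(o) = 2*o (m(o) = 0 + 2*o = 2*o)
k(K, p) = p² (k(K, p) = (p + 0)² = p²)
(m(-3) + k(-10, -4))² = (2*(-3) + (-4)²)² = (-6 + 16)² = 10² = 100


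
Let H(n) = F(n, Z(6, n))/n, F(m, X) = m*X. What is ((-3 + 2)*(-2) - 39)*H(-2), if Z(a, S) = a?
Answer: -222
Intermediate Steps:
F(m, X) = X*m
H(n) = 6 (H(n) = (6*n)/n = 6)
((-3 + 2)*(-2) - 39)*H(-2) = ((-3 + 2)*(-2) - 39)*6 = (-1*(-2) - 39)*6 = (2 - 39)*6 = -37*6 = -222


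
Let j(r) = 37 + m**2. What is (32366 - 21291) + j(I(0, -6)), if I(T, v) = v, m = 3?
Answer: 11121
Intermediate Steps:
j(r) = 46 (j(r) = 37 + 3**2 = 37 + 9 = 46)
(32366 - 21291) + j(I(0, -6)) = (32366 - 21291) + 46 = 11075 + 46 = 11121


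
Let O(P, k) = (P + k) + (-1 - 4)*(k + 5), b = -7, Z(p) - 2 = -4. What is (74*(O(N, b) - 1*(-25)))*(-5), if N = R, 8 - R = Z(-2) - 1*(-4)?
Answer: -12580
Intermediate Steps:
Z(p) = -2 (Z(p) = 2 - 4 = -2)
R = 6 (R = 8 - (-2 - 1*(-4)) = 8 - (-2 + 4) = 8 - 1*2 = 8 - 2 = 6)
N = 6
O(P, k) = -25 + P - 4*k (O(P, k) = (P + k) - 5*(5 + k) = (P + k) + (-25 - 5*k) = -25 + P - 4*k)
(74*(O(N, b) - 1*(-25)))*(-5) = (74*((-25 + 6 - 4*(-7)) - 1*(-25)))*(-5) = (74*((-25 + 6 + 28) + 25))*(-5) = (74*(9 + 25))*(-5) = (74*34)*(-5) = 2516*(-5) = -12580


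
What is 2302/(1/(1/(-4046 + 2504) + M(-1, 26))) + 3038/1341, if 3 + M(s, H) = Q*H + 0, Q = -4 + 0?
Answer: -84888651749/344637 ≈ -2.4631e+5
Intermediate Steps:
Q = -4
M(s, H) = -3 - 4*H (M(s, H) = -3 + (-4*H + 0) = -3 - 4*H)
2302/(1/(1/(-4046 + 2504) + M(-1, 26))) + 3038/1341 = 2302/(1/(1/(-4046 + 2504) + (-3 - 4*26))) + 3038/1341 = 2302/(1/(1/(-1542) + (-3 - 104))) + 3038*(1/1341) = 2302/(1/(-1/1542 - 107)) + 3038/1341 = 2302/(1/(-164995/1542)) + 3038/1341 = 2302/(-1542/164995) + 3038/1341 = 2302*(-164995/1542) + 3038/1341 = -189909245/771 + 3038/1341 = -84888651749/344637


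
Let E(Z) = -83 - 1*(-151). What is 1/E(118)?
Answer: 1/68 ≈ 0.014706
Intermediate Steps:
E(Z) = 68 (E(Z) = -83 + 151 = 68)
1/E(118) = 1/68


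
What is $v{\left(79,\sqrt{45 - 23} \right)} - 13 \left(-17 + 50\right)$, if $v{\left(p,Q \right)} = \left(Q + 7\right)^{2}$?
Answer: $-358 + 14 \sqrt{22} \approx -292.33$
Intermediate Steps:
$v{\left(p,Q \right)} = \left(7 + Q\right)^{2}$
$v{\left(79,\sqrt{45 - 23} \right)} - 13 \left(-17 + 50\right) = \left(7 + \sqrt{45 - 23}\right)^{2} - 13 \left(-17 + 50\right) = \left(7 + \sqrt{22}\right)^{2} - 13 \cdot 33 = \left(7 + \sqrt{22}\right)^{2} - 429 = -429 + \left(7 + \sqrt{22}\right)^{2}$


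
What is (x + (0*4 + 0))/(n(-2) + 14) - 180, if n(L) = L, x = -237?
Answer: -799/4 ≈ -199.75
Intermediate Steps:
(x + (0*4 + 0))/(n(-2) + 14) - 180 = (-237 + (0*4 + 0))/(-2 + 14) - 180 = (-237 + (0 + 0))/12 - 180 = (-237 + 0)*(1/12) - 180 = -237*1/12 - 180 = -79/4 - 180 = -799/4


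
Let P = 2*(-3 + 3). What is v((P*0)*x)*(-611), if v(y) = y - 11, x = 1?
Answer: 6721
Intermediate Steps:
P = 0 (P = 2*0 = 0)
v(y) = -11 + y
v((P*0)*x)*(-611) = (-11 + (0*0)*1)*(-611) = (-11 + 0*1)*(-611) = (-11 + 0)*(-611) = -11*(-611) = 6721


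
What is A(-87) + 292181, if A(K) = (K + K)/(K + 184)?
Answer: 28341383/97 ≈ 2.9218e+5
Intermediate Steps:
A(K) = 2*K/(184 + K) (A(K) = (2*K)/(184 + K) = 2*K/(184 + K))
A(-87) + 292181 = 2*(-87)/(184 - 87) + 292181 = 2*(-87)/97 + 292181 = 2*(-87)*(1/97) + 292181 = -174/97 + 292181 = 28341383/97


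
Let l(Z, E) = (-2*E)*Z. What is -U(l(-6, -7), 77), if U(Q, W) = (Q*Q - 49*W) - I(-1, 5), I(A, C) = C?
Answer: -3278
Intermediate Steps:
l(Z, E) = -2*E*Z
U(Q, W) = -5 + Q² - 49*W (U(Q, W) = (Q*Q - 49*W) - 1*5 = (Q² - 49*W) - 5 = -5 + Q² - 49*W)
-U(l(-6, -7), 77) = -(-5 + (-2*(-7)*(-6))² - 49*77) = -(-5 + (-84)² - 3773) = -(-5 + 7056 - 3773) = -1*3278 = -3278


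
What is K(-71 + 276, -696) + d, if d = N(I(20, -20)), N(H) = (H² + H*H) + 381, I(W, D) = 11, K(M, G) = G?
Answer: -73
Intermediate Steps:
N(H) = 381 + 2*H² (N(H) = (H² + H²) + 381 = 2*H² + 381 = 381 + 2*H²)
d = 623 (d = 381 + 2*11² = 381 + 2*121 = 381 + 242 = 623)
K(-71 + 276, -696) + d = -696 + 623 = -73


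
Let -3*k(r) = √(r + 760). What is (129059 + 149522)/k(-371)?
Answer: -835743*√389/389 ≈ -42374.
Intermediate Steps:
k(r) = -√(760 + r)/3 (k(r) = -√(r + 760)/3 = -√(760 + r)/3)
(129059 + 149522)/k(-371) = (129059 + 149522)/((-√(760 - 371)/3)) = 278581/((-√389/3)) = 278581*(-3*√389/389) = -835743*√389/389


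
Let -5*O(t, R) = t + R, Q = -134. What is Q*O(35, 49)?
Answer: 11256/5 ≈ 2251.2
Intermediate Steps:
O(t, R) = -R/5 - t/5 (O(t, R) = -(t + R)/5 = -(R + t)/5 = -R/5 - t/5)
Q*O(35, 49) = -134*(-⅕*49 - ⅕*35) = -134*(-49/5 - 7) = -134*(-84/5) = 11256/5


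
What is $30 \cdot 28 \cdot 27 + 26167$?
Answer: $48847$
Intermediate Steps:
$30 \cdot 28 \cdot 27 + 26167 = 840 \cdot 27 + 26167 = 22680 + 26167 = 48847$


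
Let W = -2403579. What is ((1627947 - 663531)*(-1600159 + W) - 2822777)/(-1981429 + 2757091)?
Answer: -3861271809785/775662 ≈ -4.9780e+6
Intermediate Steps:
((1627947 - 663531)*(-1600159 + W) - 2822777)/(-1981429 + 2757091) = ((1627947 - 663531)*(-1600159 - 2403579) - 2822777)/(-1981429 + 2757091) = (964416*(-4003738) - 2822777)/775662 = (-3861268987008 - 2822777)*(1/775662) = -3861271809785*1/775662 = -3861271809785/775662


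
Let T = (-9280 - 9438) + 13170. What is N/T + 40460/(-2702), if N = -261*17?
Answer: -15177379/1070764 ≈ -14.174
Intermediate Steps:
T = -5548 (T = -18718 + 13170 = -5548)
N = -4437
N/T + 40460/(-2702) = -4437/(-5548) + 40460/(-2702) = -4437*(-1/5548) + 40460*(-1/2702) = 4437/5548 - 2890/193 = -15177379/1070764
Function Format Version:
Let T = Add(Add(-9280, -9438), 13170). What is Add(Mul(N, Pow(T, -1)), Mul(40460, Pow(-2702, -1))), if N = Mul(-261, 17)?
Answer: Rational(-15177379, 1070764) ≈ -14.174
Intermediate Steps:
T = -5548 (T = Add(-18718, 13170) = -5548)
N = -4437
Add(Mul(N, Pow(T, -1)), Mul(40460, Pow(-2702, -1))) = Add(Mul(-4437, Pow(-5548, -1)), Mul(40460, Pow(-2702, -1))) = Add(Mul(-4437, Rational(-1, 5548)), Mul(40460, Rational(-1, 2702))) = Add(Rational(4437, 5548), Rational(-2890, 193)) = Rational(-15177379, 1070764)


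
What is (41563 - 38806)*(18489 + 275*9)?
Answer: 57797748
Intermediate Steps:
(41563 - 38806)*(18489 + 275*9) = 2757*(18489 + 2475) = 2757*20964 = 57797748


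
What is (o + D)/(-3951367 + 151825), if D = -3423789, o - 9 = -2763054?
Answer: 1031139/633257 ≈ 1.6283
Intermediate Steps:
o = -2763045 (o = 9 - 2763054 = -2763045)
(o + D)/(-3951367 + 151825) = (-2763045 - 3423789)/(-3951367 + 151825) = -6186834/(-3799542) = -6186834*(-1/3799542) = 1031139/633257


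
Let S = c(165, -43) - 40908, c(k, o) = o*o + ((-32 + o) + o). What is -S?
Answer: 39177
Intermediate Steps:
c(k, o) = -32 + o² + 2*o (c(k, o) = o² + (-32 + 2*o) = -32 + o² + 2*o)
S = -39177 (S = (-32 + (-43)² + 2*(-43)) - 40908 = (-32 + 1849 - 86) - 40908 = 1731 - 40908 = -39177)
-S = -1*(-39177) = 39177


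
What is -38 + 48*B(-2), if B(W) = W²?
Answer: 154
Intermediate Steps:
-38 + 48*B(-2) = -38 + 48*(-2)² = -38 + 48*4 = -38 + 192 = 154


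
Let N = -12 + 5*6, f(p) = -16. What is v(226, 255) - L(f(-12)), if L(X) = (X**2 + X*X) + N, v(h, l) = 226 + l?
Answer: -49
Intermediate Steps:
N = 18 (N = -12 + 30 = 18)
L(X) = 18 + 2*X**2 (L(X) = (X**2 + X*X) + 18 = (X**2 + X**2) + 18 = 2*X**2 + 18 = 18 + 2*X**2)
v(226, 255) - L(f(-12)) = (226 + 255) - (18 + 2*(-16)**2) = 481 - (18 + 2*256) = 481 - (18 + 512) = 481 - 1*530 = 481 - 530 = -49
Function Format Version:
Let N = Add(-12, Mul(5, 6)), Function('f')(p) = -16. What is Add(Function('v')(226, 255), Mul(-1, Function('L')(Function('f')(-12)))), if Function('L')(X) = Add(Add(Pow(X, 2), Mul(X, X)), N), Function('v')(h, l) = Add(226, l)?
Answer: -49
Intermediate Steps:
N = 18 (N = Add(-12, 30) = 18)
Function('L')(X) = Add(18, Mul(2, Pow(X, 2))) (Function('L')(X) = Add(Add(Pow(X, 2), Mul(X, X)), 18) = Add(Add(Pow(X, 2), Pow(X, 2)), 18) = Add(Mul(2, Pow(X, 2)), 18) = Add(18, Mul(2, Pow(X, 2))))
Add(Function('v')(226, 255), Mul(-1, Function('L')(Function('f')(-12)))) = Add(Add(226, 255), Mul(-1, Add(18, Mul(2, Pow(-16, 2))))) = Add(481, Mul(-1, Add(18, Mul(2, 256)))) = Add(481, Mul(-1, Add(18, 512))) = Add(481, Mul(-1, 530)) = Add(481, -530) = -49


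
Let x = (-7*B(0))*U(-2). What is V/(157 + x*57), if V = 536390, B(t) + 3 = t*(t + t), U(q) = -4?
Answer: -536390/4631 ≈ -115.83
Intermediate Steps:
B(t) = -3 + 2*t² (B(t) = -3 + t*(t + t) = -3 + t*(2*t) = -3 + 2*t²)
x = -84 (x = -7*(-3 + 2*0²)*(-4) = -7*(-3 + 2*0)*(-4) = -7*(-3 + 0)*(-4) = -7*(-3)*(-4) = 21*(-4) = -84)
V/(157 + x*57) = 536390/(157 - 84*57) = 536390/(157 - 4788) = 536390/(-4631) = 536390*(-1/4631) = -536390/4631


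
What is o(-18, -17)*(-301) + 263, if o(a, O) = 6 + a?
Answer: 3875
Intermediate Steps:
o(-18, -17)*(-301) + 263 = (6 - 18)*(-301) + 263 = -12*(-301) + 263 = 3612 + 263 = 3875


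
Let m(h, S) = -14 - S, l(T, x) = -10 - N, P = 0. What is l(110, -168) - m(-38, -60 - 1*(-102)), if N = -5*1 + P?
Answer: 51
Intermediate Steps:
N = -5 (N = -5*1 + 0 = -5 + 0 = -5)
l(T, x) = -5 (l(T, x) = -10 - 1*(-5) = -10 + 5 = -5)
l(110, -168) - m(-38, -60 - 1*(-102)) = -5 - (-14 - (-60 - 1*(-102))) = -5 - (-14 - (-60 + 102)) = -5 - (-14 - 1*42) = -5 - (-14 - 42) = -5 - 1*(-56) = -5 + 56 = 51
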